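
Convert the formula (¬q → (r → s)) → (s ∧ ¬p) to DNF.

(¬q → (r → s)) → (s ∧ ¬p)
⇔ ¬(¬q → (r → s)) ∨ (s ∧ ¬p)   [eliminate →]
⇔ ¬(¬¬q ∨ (r → s)) ∨ (s ∧ ¬p)   [eliminate →]
⇔ ¬(¬¬q ∨ ¬r ∨ s) ∨ (s ∧ ¬p)   [eliminate →]
⇔ (¬¬¬q ∧ ¬¬r ∧ ¬s) ∨ (s ∧ ¬p)   [De Morgan]
⇔ (¬q ∧ ¬¬r ∧ ¬s) ∨ (s ∧ ¬p)   [double negation]
⇔ (¬q ∧ r ∧ ¬s) ∨ (s ∧ ¬p)   [double negation]

(¬q ∧ r ∧ ¬s) ∨ (s ∧ ¬p)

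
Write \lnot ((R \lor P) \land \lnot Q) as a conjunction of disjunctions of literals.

(\lnot R \lor Q) \land (\lnot P \lor Q)

\lnot ((R \lor P) \land \lnot Q)
≡ \lnot (R \lor P) \lor \lnot \lnot Q   — De Morgan
≡ (\lnot R \land \lnot P) \lor \lnot \lnot Q   — De Morgan
≡ (\lnot R \land \lnot P) \lor Q   — double negation
≡ (\lnot R \lor Q) \land (\lnot P \lor Q)   — distribute \lor over \land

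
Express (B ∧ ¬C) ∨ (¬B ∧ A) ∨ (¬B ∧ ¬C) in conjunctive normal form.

(¬C ∨ ¬B) ∧ (¬C ∨ A)

(B ∧ ¬C) ∨ (¬B ∧ A) ∨ (¬B ∧ ¬C)
≡ (B ∨ ¬B ∨ ¬B) ∧ (B ∨ ¬B ∨ ¬C) ∧ (B ∨ A ∨ ¬B) ∧ (B ∨ A ∨ ¬C) ∧ (¬C ∨ ¬B ∨ ¬B) ∧ (¬C ∨ ¬B ∨ ¬C) ∧ (¬C ∨ A ∨ ¬B) ∧ (¬C ∨ A ∨ ¬C)   [distribute ∨ over ∧]
≡ (¬C ∨ ¬B) ∧ (¬C ∨ A)   [simplify]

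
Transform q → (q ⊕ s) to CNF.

q → (q ⊕ s)
≡ ¬q ∨ (q ⊕ s)
≡ ¬q ∨ ((q ∨ s) ∧ ¬(q ∧ s))
≡ ¬q ∨ ((q ∨ s) ∧ (¬q ∨ ¬s))
≡ (¬q ∨ q ∨ s) ∧ (¬q ∨ ¬q ∨ ¬s)
≡ ¬q ∨ ¬s

¬q ∨ ¬s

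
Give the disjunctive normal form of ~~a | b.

a | b

~~a | b
= a | b   — double negation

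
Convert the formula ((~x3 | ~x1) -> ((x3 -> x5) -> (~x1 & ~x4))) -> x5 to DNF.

(~x3 & x1) | (~x3 & x4) | x5

((~x3 | ~x1) -> ((x3 -> x5) -> (~x1 & ~x4))) -> x5
= ~((~x3 | ~x1) -> ((x3 -> x5) -> (~x1 & ~x4))) | x5   (eliminate ->)
= ~(~(~x3 | ~x1) | ((x3 -> x5) -> (~x1 & ~x4))) | x5   (eliminate ->)
= ~(~(~x3 | ~x1) | ~(x3 -> x5) | (~x1 & ~x4)) | x5   (eliminate ->)
= ~(~(~x3 | ~x1) | ~(~x3 | x5) | (~x1 & ~x4)) | x5   (eliminate ->)
= (~~(~x3 | ~x1) & ~~(~x3 | x5) & ~(~x1 & ~x4)) | x5   (De Morgan)
= ((~x3 | ~x1) & ~~(~x3 | x5) & ~(~x1 & ~x4)) | x5   (double negation)
= ((~x3 | ~x1) & (~x3 | x5) & ~(~x1 & ~x4)) | x5   (double negation)
= ((~x3 | ~x1) & (~x3 | x5) & (~~x1 | ~~x4)) | x5   (De Morgan)
= ((~x3 | ~x1) & (~x3 | x5) & (x1 | ~~x4)) | x5   (double negation)
= ((~x3 | ~x1) & (~x3 | x5) & (x1 | x4)) | x5   (double negation)
= (~x3 & ~x3 & x1) | (~x3 & ~x3 & x4) | (~x3 & x5 & x1) | (~x3 & x5 & x4) | (~x1 & ~x3 & x1) | (~x1 & ~x3 & x4) | (~x1 & x5 & x1) | (~x1 & x5 & x4) | x5   (distribute & over |)
= (~x3 & x1) | (~x3 & x4) | x5   (simplify)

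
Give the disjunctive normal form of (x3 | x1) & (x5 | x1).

(x3 & x5) | x1

(x3 | x1) & (x5 | x1)
⇔ (x3 & x5) | (x3 & x1) | (x1 & x5) | (x1 & x1)
⇔ (x3 & x5) | x1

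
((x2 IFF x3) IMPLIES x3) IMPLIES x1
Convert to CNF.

((x2 IFF x3) IMPLIES x3) IMPLIES x1
⇔ NOT ((x2 IFF x3) IMPLIES x3) OR x1   [eliminate IMPLIES]
⇔ NOT (NOT (x2 IFF x3) OR x3) OR x1   [eliminate IMPLIES]
⇔ NOT (NOT ((x2 IMPLIES x3) AND (x3 IMPLIES x2)) OR x3) OR x1   [eliminate IFF]
⇔ NOT (NOT ((NOT x2 OR x3) AND (x3 IMPLIES x2)) OR x3) OR x1   [eliminate IMPLIES]
⇔ NOT (NOT ((NOT x2 OR x3) AND (NOT x3 OR x2)) OR x3) OR x1   [eliminate IMPLIES]
⇔ (NOT NOT ((NOT x2 OR x3) AND (NOT x3 OR x2)) AND NOT x3) OR x1   [De Morgan]
⇔ ((NOT x2 OR x3) AND (NOT x3 OR x2) AND NOT x3) OR x1   [double negation]
⇔ (NOT x2 OR x3 OR x1) AND (NOT x3 OR x2 OR x1) AND (NOT x3 OR x1)   [distribute OR over AND]
⇔ (NOT x2 OR x3 OR x1) AND (NOT x3 OR x1)   [simplify]

(NOT x2 OR x3 OR x1) AND (NOT x3 OR x1)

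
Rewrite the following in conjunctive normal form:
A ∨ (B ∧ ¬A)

A ∨ B

A ∨ (B ∧ ¬A)
≡ (A ∨ B) ∧ (A ∨ ¬A)   [distribute ∨ over ∧]
≡ A ∨ B   [simplify]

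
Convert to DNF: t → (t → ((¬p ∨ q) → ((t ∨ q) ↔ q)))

t → (t → ((¬p ∨ q) → ((t ∨ q) ↔ q)))
⇔ ¬t ∨ (t → ((¬p ∨ q) → ((t ∨ q) ↔ q)))   [eliminate →]
⇔ ¬t ∨ ¬t ∨ ((¬p ∨ q) → ((t ∨ q) ↔ q))   [eliminate →]
⇔ ¬t ∨ ¬t ∨ ¬(¬p ∨ q) ∨ ((t ∨ q) ↔ q)   [eliminate →]
⇔ ¬t ∨ ¬t ∨ ¬(¬p ∨ q) ∨ (((t ∨ q) → q) ∧ (q → (t ∨ q)))   [eliminate ↔]
⇔ ¬t ∨ ¬t ∨ ¬(¬p ∨ q) ∨ ((¬(t ∨ q) ∨ q) ∧ (q → (t ∨ q)))   [eliminate →]
⇔ ¬t ∨ ¬t ∨ ¬(¬p ∨ q) ∨ ((¬(t ∨ q) ∨ q) ∧ (¬q ∨ t ∨ q))   [eliminate →]
⇔ ¬t ∨ ¬t ∨ (¬¬p ∧ ¬q) ∨ ((¬(t ∨ q) ∨ q) ∧ (¬q ∨ t ∨ q))   [De Morgan]
⇔ ¬t ∨ ¬t ∨ (p ∧ ¬q) ∨ ((¬(t ∨ q) ∨ q) ∧ (¬q ∨ t ∨ q))   [double negation]
⇔ ¬t ∨ ¬t ∨ (p ∧ ¬q) ∨ (((¬t ∧ ¬q) ∨ q) ∧ (¬q ∨ t ∨ q))   [De Morgan]
⇔ ¬t ∨ ¬t ∨ (p ∧ ¬q) ∨ (¬t ∧ ¬q ∧ ¬q) ∨ (¬t ∧ ¬q ∧ t) ∨ (¬t ∧ ¬q ∧ q) ∨ (q ∧ ¬q) ∨ (q ∧ t) ∨ (q ∧ q)   [distribute ∧ over ∨]
⇔ ¬t ∨ (p ∧ ¬q) ∨ q   [simplify]

¬t ∨ (p ∧ ¬q) ∨ q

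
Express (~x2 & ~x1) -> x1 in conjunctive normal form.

x2 | x1

(~x2 & ~x1) -> x1
= ~(~x2 & ~x1) | x1
= ~~x2 | ~~x1 | x1
= x2 | ~~x1 | x1
= x2 | x1 | x1
= x2 | x1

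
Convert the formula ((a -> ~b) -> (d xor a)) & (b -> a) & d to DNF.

(a & b & d) | (d & ~a & ~b)

((a -> ~b) -> (d xor a)) & (b -> a) & d
≡ (~(a -> ~b) | (d xor a)) & (b -> a) & d   [eliminate ->]
≡ (~(~a | ~b) | (d xor a)) & (b -> a) & d   [eliminate ->]
≡ (~(~a | ~b) | (d & ~a) | (~d & a)) & (b -> a) & d   [expand xor]
≡ (~(~a | ~b) | (d & ~a) | (~d & a)) & (~b | a) & d   [eliminate ->]
≡ ((~~a & ~~b) | (d & ~a) | (~d & a)) & (~b | a) & d   [De Morgan]
≡ ((a & ~~b) | (d & ~a) | (~d & a)) & (~b | a) & d   [double negation]
≡ ((a & b) | (d & ~a) | (~d & a)) & (~b | a) & d   [double negation]
≡ (a & b & ~b & d) | (a & b & a & d) | (d & ~a & ~b & d) | (d & ~a & a & d) | (~d & a & ~b & d) | (~d & a & a & d)   [distribute & over |]
≡ (a & b & d) | (d & ~a & ~b)   [simplify]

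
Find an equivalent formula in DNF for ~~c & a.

c & a

~~c & a
⇔ c & a   [double negation]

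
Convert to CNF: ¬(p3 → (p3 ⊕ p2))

¬(p3 → (p3 ⊕ p2))
≡ ¬(¬p3 ∨ (p3 ⊕ p2))   — eliminate →
≡ ¬(¬p3 ∨ ((p3 ∨ p2) ∧ ¬(p3 ∧ p2)))   — expand ⊕
≡ ¬¬p3 ∧ ¬((p3 ∨ p2) ∧ ¬(p3 ∧ p2))   — De Morgan
≡ p3 ∧ ¬((p3 ∨ p2) ∧ ¬(p3 ∧ p2))   — double negation
≡ p3 ∧ (¬(p3 ∨ p2) ∨ ¬¬(p3 ∧ p2))   — De Morgan
≡ p3 ∧ ((¬p3 ∧ ¬p2) ∨ ¬¬(p3 ∧ p2))   — De Morgan
≡ p3 ∧ ((¬p3 ∧ ¬p2) ∨ (p3 ∧ p2))   — double negation
≡ p3 ∧ (¬p3 ∨ p3) ∧ (¬p3 ∨ p2) ∧ (¬p2 ∨ p3) ∧ (¬p2 ∨ p2)   — distribute ∨ over ∧
≡ p3 ∧ (¬p3 ∨ p2)   — simplify

p3 ∧ (¬p3 ∨ p2)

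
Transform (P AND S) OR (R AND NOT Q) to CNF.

(P OR R) AND (P OR NOT Q) AND (S OR R) AND (S OR NOT Q)

(P AND S) OR (R AND NOT Q)
⇔ (P OR R) AND (P OR NOT Q) AND (S OR R) AND (S OR NOT Q)   [distribute OR over AND]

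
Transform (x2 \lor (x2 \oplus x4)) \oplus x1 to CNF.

(x2 \lor x4 \lor x1) \land (\lnot x2 \lor \lnot x1) \land (\lnot x4 \lor x2 \lor \lnot x1)

(x2 \lor (x2 \oplus x4)) \oplus x1
⇔ (x2 \lor (x2 \oplus x4) \lor x1) \land \lnot ((x2 \lor (x2 \oplus x4)) \land x1)   — expand \oplus
⇔ (x2 \lor ((x2 \lor x4) \land \lnot (x2 \land x4)) \lor x1) \land \lnot ((x2 \lor (x2 \oplus x4)) \land x1)   — expand \oplus
⇔ (x2 \lor ((x2 \lor x4) \land \lnot (x2 \land x4)) \lor x1) \land \lnot ((x2 \lor ((x2 \lor x4) \land \lnot (x2 \land x4))) \land x1)   — expand \oplus
⇔ (x2 \lor ((x2 \lor x4) \land (\lnot x2 \lor \lnot x4)) \lor x1) \land \lnot ((x2 \lor ((x2 \lor x4) \land \lnot (x2 \land x4))) \land x1)   — De Morgan
⇔ (x2 \lor ((x2 \lor x4) \land (\lnot x2 \lor \lnot x4)) \lor x1) \land (\lnot (x2 \lor ((x2 \lor x4) \land \lnot (x2 \land x4))) \lor \lnot x1)   — De Morgan
⇔ (x2 \lor ((x2 \lor x4) \land (\lnot x2 \lor \lnot x4)) \lor x1) \land ((\lnot x2 \land \lnot ((x2 \lor x4) \land \lnot (x2 \land x4))) \lor \lnot x1)   — De Morgan
⇔ (x2 \lor ((x2 \lor x4) \land (\lnot x2 \lor \lnot x4)) \lor x1) \land ((\lnot x2 \land (\lnot (x2 \lor x4) \lor \lnot \lnot (x2 \land x4))) \lor \lnot x1)   — De Morgan
⇔ (x2 \lor ((x2 \lor x4) \land (\lnot x2 \lor \lnot x4)) \lor x1) \land ((\lnot x2 \land ((\lnot x2 \land \lnot x4) \lor \lnot \lnot (x2 \land x4))) \lor \lnot x1)   — De Morgan
⇔ (x2 \lor ((x2 \lor x4) \land (\lnot x2 \lor \lnot x4)) \lor x1) \land ((\lnot x2 \land ((\lnot x2 \land \lnot x4) \lor (x2 \land x4))) \lor \lnot x1)   — double negation
⇔ (x2 \lor x2 \lor x4 \lor x1) \land (x2 \lor \lnot x2 \lor \lnot x4 \lor x1) \land (\lnot x2 \lor \lnot x1) \land (\lnot x2 \lor x2 \lor \lnot x1) \land (\lnot x2 \lor x4 \lor \lnot x1) \land (\lnot x4 \lor x2 \lor \lnot x1) \land (\lnot x4 \lor x4 \lor \lnot x1)   — distribute \lor over \land
⇔ (x2 \lor x4 \lor x1) \land (\lnot x2 \lor \lnot x1) \land (\lnot x4 \lor x2 \lor \lnot x1)   — simplify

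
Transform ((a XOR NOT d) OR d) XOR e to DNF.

((a XOR NOT d) OR d) XOR e
≡ (((a XOR NOT d) OR d) AND NOT e) OR (NOT ((a XOR NOT d) OR d) AND e)   [expand XOR]
≡ (((a AND NOT NOT d) OR (NOT a AND NOT d) OR d) AND NOT e) OR (NOT ((a XOR NOT d) OR d) AND e)   [expand XOR]
≡ (((a AND NOT NOT d) OR (NOT a AND NOT d) OR d) AND NOT e) OR (NOT ((a AND NOT NOT d) OR (NOT a AND NOT d) OR d) AND e)   [expand XOR]
≡ (((a AND d) OR (NOT a AND NOT d) OR d) AND NOT e) OR (NOT ((a AND NOT NOT d) OR (NOT a AND NOT d) OR d) AND e)   [double negation]
≡ (((a AND d) OR (NOT a AND NOT d) OR d) AND NOT e) OR (NOT (a AND NOT NOT d) AND NOT (NOT a AND NOT d) AND NOT d AND e)   [De Morgan]
≡ (((a AND d) OR (NOT a AND NOT d) OR d) AND NOT e) OR ((NOT a OR NOT NOT NOT d) AND NOT (NOT a AND NOT d) AND NOT d AND e)   [De Morgan]
≡ (((a AND d) OR (NOT a AND NOT d) OR d) AND NOT e) OR ((NOT a OR NOT d) AND NOT (NOT a AND NOT d) AND NOT d AND e)   [double negation]
≡ (((a AND d) OR (NOT a AND NOT d) OR d) AND NOT e) OR ((NOT a OR NOT d) AND (NOT NOT a OR NOT NOT d) AND NOT d AND e)   [De Morgan]
≡ (((a AND d) OR (NOT a AND NOT d) OR d) AND NOT e) OR ((NOT a OR NOT d) AND (a OR NOT NOT d) AND NOT d AND e)   [double negation]
≡ (((a AND d) OR (NOT a AND NOT d) OR d) AND NOT e) OR ((NOT a OR NOT d) AND (a OR d) AND NOT d AND e)   [double negation]
≡ (a AND d AND NOT e) OR (NOT a AND NOT d AND NOT e) OR (d AND NOT e) OR (NOT a AND a AND NOT d AND e) OR (NOT a AND d AND NOT d AND e) OR (NOT d AND a AND NOT d AND e) OR (NOT d AND d AND NOT d AND e)   [distribute AND over OR]
≡ (NOT a AND NOT d AND NOT e) OR (d AND NOT e) OR (NOT d AND a AND e)   [simplify]

(NOT a AND NOT d AND NOT e) OR (d AND NOT e) OR (NOT d AND a AND e)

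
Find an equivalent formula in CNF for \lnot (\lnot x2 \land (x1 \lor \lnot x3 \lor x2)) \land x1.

(x2 \lor \lnot x1) \land (x2 \lor x3) \land x1

\lnot (\lnot x2 \land (x1 \lor \lnot x3 \lor x2)) \land x1
≡ (\lnot \lnot x2 \lor \lnot (x1 \lor \lnot x3 \lor x2)) \land x1   [De Morgan]
≡ (x2 \lor \lnot (x1 \lor \lnot x3 \lor x2)) \land x1   [double negation]
≡ (x2 \lor (\lnot x1 \land \lnot \lnot x3 \land \lnot x2)) \land x1   [De Morgan]
≡ (x2 \lor (\lnot x1 \land x3 \land \lnot x2)) \land x1   [double negation]
≡ (x2 \lor \lnot x1) \land (x2 \lor x3) \land (x2 \lor \lnot x2) \land x1   [distribute \lor over \land]
≡ (x2 \lor \lnot x1) \land (x2 \lor x3) \land x1   [simplify]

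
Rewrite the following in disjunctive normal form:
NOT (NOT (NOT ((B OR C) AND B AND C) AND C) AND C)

NOT (NOT (NOT ((B OR C) AND B AND C) AND C) AND C)
≡ NOT NOT (NOT ((B OR C) AND B AND C) AND C) OR NOT C   — De Morgan
≡ (NOT ((B OR C) AND B AND C) AND C) OR NOT C   — double negation
≡ ((NOT (B OR C) OR NOT B OR NOT C) AND C) OR NOT C   — De Morgan
≡ (((NOT B AND NOT C) OR NOT B OR NOT C) AND C) OR NOT C   — De Morgan
≡ (NOT B AND NOT C AND C) OR (NOT B AND C) OR (NOT C AND C) OR NOT C   — distribute AND over OR
≡ (NOT B AND C) OR NOT C   — simplify

(NOT B AND C) OR NOT C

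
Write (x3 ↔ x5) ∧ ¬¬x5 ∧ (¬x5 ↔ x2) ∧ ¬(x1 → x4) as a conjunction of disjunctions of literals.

(¬x5 ∨ x3) ∧ x5 ∧ (¬x2 ∨ ¬x5) ∧ x1 ∧ ¬x4

(x3 ↔ x5) ∧ ¬¬x5 ∧ (¬x5 ↔ x2) ∧ ¬(x1 → x4)
⇔ (x3 → x5) ∧ (x5 → x3) ∧ ¬¬x5 ∧ (¬x5 ↔ x2) ∧ ¬(x1 → x4)   [eliminate ↔]
⇔ (¬x3 ∨ x5) ∧ (x5 → x3) ∧ ¬¬x5 ∧ (¬x5 ↔ x2) ∧ ¬(x1 → x4)   [eliminate →]
⇔ (¬x3 ∨ x5) ∧ (¬x5 ∨ x3) ∧ ¬¬x5 ∧ (¬x5 ↔ x2) ∧ ¬(x1 → x4)   [eliminate →]
⇔ (¬x3 ∨ x5) ∧ (¬x5 ∨ x3) ∧ ¬¬x5 ∧ (¬x5 → x2) ∧ (x2 → ¬x5) ∧ ¬(x1 → x4)   [eliminate ↔]
⇔ (¬x3 ∨ x5) ∧ (¬x5 ∨ x3) ∧ ¬¬x5 ∧ (¬¬x5 ∨ x2) ∧ (x2 → ¬x5) ∧ ¬(x1 → x4)   [eliminate →]
⇔ (¬x3 ∨ x5) ∧ (¬x5 ∨ x3) ∧ ¬¬x5 ∧ (¬¬x5 ∨ x2) ∧ (¬x2 ∨ ¬x5) ∧ ¬(x1 → x4)   [eliminate →]
⇔ (¬x3 ∨ x5) ∧ (¬x5 ∨ x3) ∧ ¬¬x5 ∧ (¬¬x5 ∨ x2) ∧ (¬x2 ∨ ¬x5) ∧ ¬(¬x1 ∨ x4)   [eliminate →]
⇔ (¬x3 ∨ x5) ∧ (¬x5 ∨ x3) ∧ x5 ∧ (¬¬x5 ∨ x2) ∧ (¬x2 ∨ ¬x5) ∧ ¬(¬x1 ∨ x4)   [double negation]
⇔ (¬x3 ∨ x5) ∧ (¬x5 ∨ x3) ∧ x5 ∧ (x5 ∨ x2) ∧ (¬x2 ∨ ¬x5) ∧ ¬(¬x1 ∨ x4)   [double negation]
⇔ (¬x3 ∨ x5) ∧ (¬x5 ∨ x3) ∧ x5 ∧ (x5 ∨ x2) ∧ (¬x2 ∨ ¬x5) ∧ ¬¬x1 ∧ ¬x4   [De Morgan]
⇔ (¬x3 ∨ x5) ∧ (¬x5 ∨ x3) ∧ x5 ∧ (x5 ∨ x2) ∧ (¬x2 ∨ ¬x5) ∧ x1 ∧ ¬x4   [double negation]
⇔ (¬x5 ∨ x3) ∧ x5 ∧ (¬x2 ∨ ¬x5) ∧ x1 ∧ ¬x4   [simplify]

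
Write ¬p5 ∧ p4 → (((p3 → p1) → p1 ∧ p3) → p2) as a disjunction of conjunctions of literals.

¬p5 ∧ p4 → (((p3 → p1) → p1 ∧ p3) → p2)
≡ ¬(¬p5 ∧ p4) ∨ (((p3 → p1) → p1 ∧ p3) → p2)   (eliminate →)
≡ ¬(¬p5 ∧ p4) ∨ ¬((p3 → p1) → p1 ∧ p3) ∨ p2   (eliminate →)
≡ ¬(¬p5 ∧ p4) ∨ ¬(¬(p3 → p1) ∨ p1 ∧ p3) ∨ p2   (eliminate →)
≡ ¬(¬p5 ∧ p4) ∨ ¬(¬(¬p3 ∨ p1) ∨ p1 ∧ p3) ∨ p2   (eliminate →)
≡ ¬¬p5 ∨ ¬p4 ∨ ¬(¬(¬p3 ∨ p1) ∨ p1 ∧ p3) ∨ p2   (De Morgan)
≡ p5 ∨ ¬p4 ∨ ¬(¬(¬p3 ∨ p1) ∨ p1 ∧ p3) ∨ p2   (double negation)
≡ p5 ∨ ¬p4 ∨ ¬¬(¬p3 ∨ p1) ∧ ¬(p1 ∧ p3) ∨ p2   (De Morgan)
≡ p5 ∨ ¬p4 ∨ (¬p3 ∨ p1) ∧ ¬(p1 ∧ p3) ∨ p2   (double negation)
≡ p5 ∨ ¬p4 ∨ (¬p3 ∨ p1) ∧ (¬p1 ∨ ¬p3) ∨ p2   (De Morgan)
≡ p5 ∨ ¬p4 ∨ ¬p3 ∧ ¬p1 ∨ ¬p3 ∧ ¬p3 ∨ p1 ∧ ¬p1 ∨ p1 ∧ ¬p3 ∨ p2   (distribute ∧ over ∨)
≡ p5 ∨ ¬p4 ∨ ¬p3 ∨ p2   (simplify)

p5 ∨ ¬p4 ∨ ¬p3 ∨ p2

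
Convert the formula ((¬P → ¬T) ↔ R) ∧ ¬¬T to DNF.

((¬P → ¬T) ↔ R) ∧ ¬¬T
= ((¬P → ¬T) → R) ∧ (R → (¬P → ¬T)) ∧ ¬¬T
= (¬(¬P → ¬T) ∨ R) ∧ (R → (¬P → ¬T)) ∧ ¬¬T
= (¬(¬¬P ∨ ¬T) ∨ R) ∧ (R → (¬P → ¬T)) ∧ ¬¬T
= (¬(¬¬P ∨ ¬T) ∨ R) ∧ (¬R ∨ (¬P → ¬T)) ∧ ¬¬T
= (¬(¬¬P ∨ ¬T) ∨ R) ∧ (¬R ∨ ¬¬P ∨ ¬T) ∧ ¬¬T
= ((¬¬¬P ∧ ¬¬T) ∨ R) ∧ (¬R ∨ ¬¬P ∨ ¬T) ∧ ¬¬T
= ((¬P ∧ ¬¬T) ∨ R) ∧ (¬R ∨ ¬¬P ∨ ¬T) ∧ ¬¬T
= ((¬P ∧ T) ∨ R) ∧ (¬R ∨ ¬¬P ∨ ¬T) ∧ ¬¬T
= ((¬P ∧ T) ∨ R) ∧ (¬R ∨ P ∨ ¬T) ∧ ¬¬T
= ((¬P ∧ T) ∨ R) ∧ (¬R ∨ P ∨ ¬T) ∧ T
= (¬P ∧ T ∧ ¬R ∧ T) ∨ (¬P ∧ T ∧ P ∧ T) ∨ (¬P ∧ T ∧ ¬T ∧ T) ∨ (R ∧ ¬R ∧ T) ∨ (R ∧ P ∧ T) ∨ (R ∧ ¬T ∧ T)
= (¬P ∧ T ∧ ¬R) ∨ (R ∧ P ∧ T)

(¬P ∧ T ∧ ¬R) ∨ (R ∧ P ∧ T)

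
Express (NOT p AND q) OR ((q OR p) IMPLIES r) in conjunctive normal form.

(NOT p AND q) OR ((q OR p) IMPLIES r)
⇔ (NOT p AND q) OR NOT (q OR p) OR r   [eliminate IMPLIES]
⇔ (NOT p AND q) OR (NOT q AND NOT p) OR r   [De Morgan]
⇔ (NOT p OR NOT q OR r) AND (NOT p OR NOT p OR r) AND (q OR NOT q OR r) AND (q OR NOT p OR r)   [distribute OR over AND]
⇔ NOT p OR r   [simplify]

NOT p OR r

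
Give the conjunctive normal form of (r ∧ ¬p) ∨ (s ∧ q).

(r ∧ ¬p) ∨ (s ∧ q)
≡ (r ∨ s) ∧ (r ∨ q) ∧ (¬p ∨ s) ∧ (¬p ∨ q)   — distribute ∨ over ∧

(r ∨ s) ∧ (r ∨ q) ∧ (¬p ∨ s) ∧ (¬p ∨ q)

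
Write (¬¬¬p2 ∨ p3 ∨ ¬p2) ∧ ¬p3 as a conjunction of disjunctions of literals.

(¬¬¬p2 ∨ p3 ∨ ¬p2) ∧ ¬p3
= (¬p2 ∨ p3 ∨ ¬p2) ∧ ¬p3   — double negation
= (¬p2 ∨ p3) ∧ ¬p3   — simplify

(¬p2 ∨ p3) ∧ ¬p3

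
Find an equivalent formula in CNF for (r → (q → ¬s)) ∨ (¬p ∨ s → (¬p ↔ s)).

¬r ∨ ¬q ∨ ¬s ∨ ¬p

(r → (q → ¬s)) ∨ (¬p ∨ s → (¬p ↔ s))
≡ ¬r ∨ (q → ¬s) ∨ (¬p ∨ s → (¬p ↔ s))   [eliminate →]
≡ ¬r ∨ ¬q ∨ ¬s ∨ (¬p ∨ s → (¬p ↔ s))   [eliminate →]
≡ ¬r ∨ ¬q ∨ ¬s ∨ ¬(¬p ∨ s) ∨ (¬p ↔ s)   [eliminate →]
≡ ¬r ∨ ¬q ∨ ¬s ∨ ¬(¬p ∨ s) ∨ (¬p → s) ∧ (s → ¬p)   [eliminate ↔]
≡ ¬r ∨ ¬q ∨ ¬s ∨ ¬(¬p ∨ s) ∨ (¬¬p ∨ s) ∧ (s → ¬p)   [eliminate →]
≡ ¬r ∨ ¬q ∨ ¬s ∨ ¬(¬p ∨ s) ∨ (¬¬p ∨ s) ∧ (¬s ∨ ¬p)   [eliminate →]
≡ ¬r ∨ ¬q ∨ ¬s ∨ ¬¬p ∧ ¬s ∨ (¬¬p ∨ s) ∧ (¬s ∨ ¬p)   [De Morgan]
≡ ¬r ∨ ¬q ∨ ¬s ∨ p ∧ ¬s ∨ (¬¬p ∨ s) ∧ (¬s ∨ ¬p)   [double negation]
≡ ¬r ∨ ¬q ∨ ¬s ∨ p ∧ ¬s ∨ (p ∨ s) ∧ (¬s ∨ ¬p)   [double negation]
≡ (¬r ∨ ¬q ∨ ¬s ∨ p ∨ p ∨ s) ∧ (¬r ∨ ¬q ∨ ¬s ∨ p ∨ ¬s ∨ ¬p) ∧ (¬r ∨ ¬q ∨ ¬s ∨ ¬s ∨ p ∨ s) ∧ (¬r ∨ ¬q ∨ ¬s ∨ ¬s ∨ ¬s ∨ ¬p)   [distribute ∨ over ∧]
≡ ¬r ∨ ¬q ∨ ¬s ∨ ¬p   [simplify]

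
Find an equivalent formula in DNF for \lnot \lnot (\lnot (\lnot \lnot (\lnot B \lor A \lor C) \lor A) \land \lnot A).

B \land \lnot A \land \lnot C

\lnot \lnot (\lnot (\lnot \lnot (\lnot B \lor A \lor C) \lor A) \land \lnot A)
≡ \lnot (\lnot \lnot (\lnot B \lor A \lor C) \lor A) \land \lnot A   (double negation)
≡ \lnot \lnot \lnot (\lnot B \lor A \lor C) \land \lnot A \land \lnot A   (De Morgan)
≡ \lnot (\lnot B \lor A \lor C) \land \lnot A \land \lnot A   (double negation)
≡ \lnot \lnot B \land \lnot A \land \lnot C \land \lnot A \land \lnot A   (De Morgan)
≡ B \land \lnot A \land \lnot C \land \lnot A \land \lnot A   (double negation)
≡ B \land \lnot A \land \lnot C   (simplify)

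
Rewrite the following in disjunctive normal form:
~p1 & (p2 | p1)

~p1 & p2

~p1 & (p2 | p1)
≡ (~p1 & p2) | (~p1 & p1)   [distribute & over |]
≡ ~p1 & p2   [simplify]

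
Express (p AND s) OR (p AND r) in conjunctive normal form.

p AND (s OR r)

(p AND s) OR (p AND r)
⇔ (p OR p) AND (p OR r) AND (s OR p) AND (s OR r)
⇔ p AND (s OR r)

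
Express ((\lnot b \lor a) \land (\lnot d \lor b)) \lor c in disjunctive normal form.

((\lnot b \lor a) \land (\lnot d \lor b)) \lor c
≡ (\lnot b \land \lnot d) \lor (\lnot b \land b) \lor (a \land \lnot d) \lor (a \land b) \lor c   [distribute \land over \lor]
≡ (\lnot b \land \lnot d) \lor (a \land \lnot d) \lor (a \land b) \lor c   [simplify]

(\lnot b \land \lnot d) \lor (a \land \lnot d) \lor (a \land b) \lor c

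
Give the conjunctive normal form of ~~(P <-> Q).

(~P | Q) & (~Q | P)

~~(P <-> Q)
⇔ ~~((P -> Q) & (Q -> P))   [eliminate <->]
⇔ ~~((~P | Q) & (Q -> P))   [eliminate ->]
⇔ ~~((~P | Q) & (~Q | P))   [eliminate ->]
⇔ (~P | Q) & (~Q | P)   [double negation]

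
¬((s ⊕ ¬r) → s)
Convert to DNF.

¬s ∧ ¬r

¬((s ⊕ ¬r) → s)
≡ ¬(¬(s ⊕ ¬r) ∨ s)   — eliminate →
≡ ¬(¬((s ∧ ¬¬r) ∨ (¬s ∧ ¬r)) ∨ s)   — expand ⊕
≡ ¬¬((s ∧ ¬¬r) ∨ (¬s ∧ ¬r)) ∧ ¬s   — De Morgan
≡ ((s ∧ ¬¬r) ∨ (¬s ∧ ¬r)) ∧ ¬s   — double negation
≡ ((s ∧ r) ∨ (¬s ∧ ¬r)) ∧ ¬s   — double negation
≡ (s ∧ r ∧ ¬s) ∨ (¬s ∧ ¬r ∧ ¬s)   — distribute ∧ over ∨
≡ ¬s ∧ ¬r   — simplify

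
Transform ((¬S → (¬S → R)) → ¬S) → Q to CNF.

S ∨ Q

((¬S → (¬S → R)) → ¬S) → Q
≡ ¬((¬S → (¬S → R)) → ¬S) ∨ Q   (eliminate →)
≡ ¬(¬(¬S → (¬S → R)) ∨ ¬S) ∨ Q   (eliminate →)
≡ ¬(¬(¬¬S ∨ (¬S → R)) ∨ ¬S) ∨ Q   (eliminate →)
≡ ¬(¬(¬¬S ∨ ¬¬S ∨ R) ∨ ¬S) ∨ Q   (eliminate →)
≡ (¬¬(¬¬S ∨ ¬¬S ∨ R) ∧ ¬¬S) ∨ Q   (De Morgan)
≡ ((¬¬S ∨ ¬¬S ∨ R) ∧ ¬¬S) ∨ Q   (double negation)
≡ ((S ∨ ¬¬S ∨ R) ∧ ¬¬S) ∨ Q   (double negation)
≡ ((S ∨ S ∨ R) ∧ ¬¬S) ∨ Q   (double negation)
≡ ((S ∨ S ∨ R) ∧ S) ∨ Q   (double negation)
≡ (S ∨ S ∨ R ∨ Q) ∧ (S ∨ Q)   (distribute ∨ over ∧)
≡ S ∨ Q   (simplify)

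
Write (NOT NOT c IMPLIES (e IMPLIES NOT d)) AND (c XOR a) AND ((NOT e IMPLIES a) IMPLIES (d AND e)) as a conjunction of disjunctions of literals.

(NOT c OR NOT e OR NOT d) AND (c OR a) AND (NOT c OR NOT a) AND (NOT e OR d) AND (NOT a OR d) AND (NOT a OR e)

(NOT NOT c IMPLIES (e IMPLIES NOT d)) AND (c XOR a) AND ((NOT e IMPLIES a) IMPLIES (d AND e))
≡ (NOT NOT NOT c OR (e IMPLIES NOT d)) AND (c XOR a) AND ((NOT e IMPLIES a) IMPLIES (d AND e))   — eliminate IMPLIES
≡ (NOT NOT NOT c OR NOT e OR NOT d) AND (c XOR a) AND ((NOT e IMPLIES a) IMPLIES (d AND e))   — eliminate IMPLIES
≡ (NOT NOT NOT c OR NOT e OR NOT d) AND (c OR a) AND NOT (c AND a) AND ((NOT e IMPLIES a) IMPLIES (d AND e))   — expand XOR
≡ (NOT NOT NOT c OR NOT e OR NOT d) AND (c OR a) AND NOT (c AND a) AND (NOT (NOT e IMPLIES a) OR (d AND e))   — eliminate IMPLIES
≡ (NOT NOT NOT c OR NOT e OR NOT d) AND (c OR a) AND NOT (c AND a) AND (NOT (NOT NOT e OR a) OR (d AND e))   — eliminate IMPLIES
≡ (NOT c OR NOT e OR NOT d) AND (c OR a) AND NOT (c AND a) AND (NOT (NOT NOT e OR a) OR (d AND e))   — double negation
≡ (NOT c OR NOT e OR NOT d) AND (c OR a) AND (NOT c OR NOT a) AND (NOT (NOT NOT e OR a) OR (d AND e))   — De Morgan
≡ (NOT c OR NOT e OR NOT d) AND (c OR a) AND (NOT c OR NOT a) AND ((NOT NOT NOT e AND NOT a) OR (d AND e))   — De Morgan
≡ (NOT c OR NOT e OR NOT d) AND (c OR a) AND (NOT c OR NOT a) AND ((NOT e AND NOT a) OR (d AND e))   — double negation
≡ (NOT c OR NOT e OR NOT d) AND (c OR a) AND (NOT c OR NOT a) AND (NOT e OR d) AND (NOT e OR e) AND (NOT a OR d) AND (NOT a OR e)   — distribute OR over AND
≡ (NOT c OR NOT e OR NOT d) AND (c OR a) AND (NOT c OR NOT a) AND (NOT e OR d) AND (NOT a OR d) AND (NOT a OR e)   — simplify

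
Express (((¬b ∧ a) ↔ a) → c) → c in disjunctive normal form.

(((¬b ∧ a) ↔ a) → c) → c
≡ ¬(((¬b ∧ a) ↔ a) → c) ∨ c   [eliminate →]
≡ ¬(¬((¬b ∧ a) ↔ a) ∨ c) ∨ c   [eliminate →]
≡ ¬(¬(((¬b ∧ a) → a) ∧ (a → (¬b ∧ a))) ∨ c) ∨ c   [eliminate ↔]
≡ ¬(¬((¬(¬b ∧ a) ∨ a) ∧ (a → (¬b ∧ a))) ∨ c) ∨ c   [eliminate →]
≡ ¬(¬((¬(¬b ∧ a) ∨ a) ∧ (¬a ∨ (¬b ∧ a))) ∨ c) ∨ c   [eliminate →]
≡ (¬¬((¬(¬b ∧ a) ∨ a) ∧ (¬a ∨ (¬b ∧ a))) ∧ ¬c) ∨ c   [De Morgan]
≡ ((¬(¬b ∧ a) ∨ a) ∧ (¬a ∨ (¬b ∧ a)) ∧ ¬c) ∨ c   [double negation]
≡ ((¬¬b ∨ ¬a ∨ a) ∧ (¬a ∨ (¬b ∧ a)) ∧ ¬c) ∨ c   [De Morgan]
≡ ((b ∨ ¬a ∨ a) ∧ (¬a ∨ (¬b ∧ a)) ∧ ¬c) ∨ c   [double negation]
≡ (b ∧ ¬a ∧ ¬c) ∨ (b ∧ ¬b ∧ a ∧ ¬c) ∨ (¬a ∧ ¬a ∧ ¬c) ∨ (¬a ∧ ¬b ∧ a ∧ ¬c) ∨ (a ∧ ¬a ∧ ¬c) ∨ (a ∧ ¬b ∧ a ∧ ¬c) ∨ c   [distribute ∧ over ∨]
≡ (¬a ∧ ¬c) ∨ (a ∧ ¬b ∧ ¬c) ∨ c   [simplify]

(¬a ∧ ¬c) ∨ (a ∧ ¬b ∧ ¬c) ∨ c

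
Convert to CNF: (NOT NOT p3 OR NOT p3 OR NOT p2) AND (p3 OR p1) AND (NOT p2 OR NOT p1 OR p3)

(p3 OR p1) AND (NOT p2 OR NOT p1 OR p3)

(NOT NOT p3 OR NOT p3 OR NOT p2) AND (p3 OR p1) AND (NOT p2 OR NOT p1 OR p3)
≡ (p3 OR NOT p3 OR NOT p2) AND (p3 OR p1) AND (NOT p2 OR NOT p1 OR p3)   (double negation)
≡ (p3 OR p1) AND (NOT p2 OR NOT p1 OR p3)   (simplify)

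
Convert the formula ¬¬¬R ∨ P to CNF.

¬¬¬R ∨ P
= ¬R ∨ P   [double negation]

¬R ∨ P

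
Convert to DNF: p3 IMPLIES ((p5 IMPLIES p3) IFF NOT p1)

NOT p3 OR (NOT p1 AND NOT p5) OR (NOT p1 AND p3)

p3 IMPLIES ((p5 IMPLIES p3) IFF NOT p1)
≡ NOT p3 OR ((p5 IMPLIES p3) IFF NOT p1)   — eliminate IMPLIES
≡ NOT p3 OR (((p5 IMPLIES p3) IMPLIES NOT p1) AND (NOT p1 IMPLIES (p5 IMPLIES p3)))   — eliminate IFF
≡ NOT p3 OR ((NOT (p5 IMPLIES p3) OR NOT p1) AND (NOT p1 IMPLIES (p5 IMPLIES p3)))   — eliminate IMPLIES
≡ NOT p3 OR ((NOT (NOT p5 OR p3) OR NOT p1) AND (NOT p1 IMPLIES (p5 IMPLIES p3)))   — eliminate IMPLIES
≡ NOT p3 OR ((NOT (NOT p5 OR p3) OR NOT p1) AND (NOT NOT p1 OR (p5 IMPLIES p3)))   — eliminate IMPLIES
≡ NOT p3 OR ((NOT (NOT p5 OR p3) OR NOT p1) AND (NOT NOT p1 OR NOT p5 OR p3))   — eliminate IMPLIES
≡ NOT p3 OR (((NOT NOT p5 AND NOT p3) OR NOT p1) AND (NOT NOT p1 OR NOT p5 OR p3))   — De Morgan
≡ NOT p3 OR (((p5 AND NOT p3) OR NOT p1) AND (NOT NOT p1 OR NOT p5 OR p3))   — double negation
≡ NOT p3 OR (((p5 AND NOT p3) OR NOT p1) AND (p1 OR NOT p5 OR p3))   — double negation
≡ NOT p3 OR (p5 AND NOT p3 AND p1) OR (p5 AND NOT p3 AND NOT p5) OR (p5 AND NOT p3 AND p3) OR (NOT p1 AND p1) OR (NOT p1 AND NOT p5) OR (NOT p1 AND p3)   — distribute AND over OR
≡ NOT p3 OR (NOT p1 AND NOT p5) OR (NOT p1 AND p3)   — simplify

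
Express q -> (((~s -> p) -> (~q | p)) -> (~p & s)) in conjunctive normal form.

(~q | s | p) & (~q | ~p)

q -> (((~s -> p) -> (~q | p)) -> (~p & s))
≡ ~q | (((~s -> p) -> (~q | p)) -> (~p & s))   [eliminate ->]
≡ ~q | ~((~s -> p) -> (~q | p)) | (~p & s)   [eliminate ->]
≡ ~q | ~(~(~s -> p) | ~q | p) | (~p & s)   [eliminate ->]
≡ ~q | ~(~(~~s | p) | ~q | p) | (~p & s)   [eliminate ->]
≡ ~q | (~~(~~s | p) & ~~q & ~p) | (~p & s)   [De Morgan]
≡ ~q | ((~~s | p) & ~~q & ~p) | (~p & s)   [double negation]
≡ ~q | ((s | p) & ~~q & ~p) | (~p & s)   [double negation]
≡ ~q | ((s | p) & q & ~p) | (~p & s)   [double negation]
≡ (~q | s | p | ~p) & (~q | s | p | s) & (~q | q | ~p) & (~q | q | s) & (~q | ~p | ~p) & (~q | ~p | s)   [distribute | over &]
≡ (~q | s | p) & (~q | ~p)   [simplify]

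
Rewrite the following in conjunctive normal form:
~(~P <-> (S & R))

~(~P <-> (S & R))
⇔ ~((~P -> (S & R)) & ((S & R) -> ~P))
⇔ ~((~~P | (S & R)) & ((S & R) -> ~P))
⇔ ~((~~P | (S & R)) & (~(S & R) | ~P))
⇔ ~(~~P | (S & R)) | ~(~(S & R) | ~P)
⇔ (~~~P & ~(S & R)) | ~(~(S & R) | ~P)
⇔ (~P & ~(S & R)) | ~(~(S & R) | ~P)
⇔ (~P & (~S | ~R)) | ~(~(S & R) | ~P)
⇔ (~P & (~S | ~R)) | (~~(S & R) & ~~P)
⇔ (~P & (~S | ~R)) | (S & R & ~~P)
⇔ (~P & (~S | ~R)) | (S & R & P)
⇔ (~P | S) & (~P | R) & (~P | P) & (~S | ~R | S) & (~S | ~R | R) & (~S | ~R | P)
⇔ (~P | S) & (~P | R) & (~S | ~R | P)

(~P | S) & (~P | R) & (~S | ~R | P)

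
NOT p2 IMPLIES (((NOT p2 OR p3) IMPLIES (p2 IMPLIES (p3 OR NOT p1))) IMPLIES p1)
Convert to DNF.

NOT p2 IMPLIES (((NOT p2 OR p3) IMPLIES (p2 IMPLIES (p3 OR NOT p1))) IMPLIES p1)
≡ NOT NOT p2 OR (((NOT p2 OR p3) IMPLIES (p2 IMPLIES (p3 OR NOT p1))) IMPLIES p1)   [eliminate IMPLIES]
≡ NOT NOT p2 OR NOT ((NOT p2 OR p3) IMPLIES (p2 IMPLIES (p3 OR NOT p1))) OR p1   [eliminate IMPLIES]
≡ NOT NOT p2 OR NOT (NOT (NOT p2 OR p3) OR (p2 IMPLIES (p3 OR NOT p1))) OR p1   [eliminate IMPLIES]
≡ NOT NOT p2 OR NOT (NOT (NOT p2 OR p3) OR NOT p2 OR p3 OR NOT p1) OR p1   [eliminate IMPLIES]
≡ p2 OR NOT (NOT (NOT p2 OR p3) OR NOT p2 OR p3 OR NOT p1) OR p1   [double negation]
≡ p2 OR (NOT NOT (NOT p2 OR p3) AND NOT NOT p2 AND NOT p3 AND NOT NOT p1) OR p1   [De Morgan]
≡ p2 OR ((NOT p2 OR p3) AND NOT NOT p2 AND NOT p3 AND NOT NOT p1) OR p1   [double negation]
≡ p2 OR ((NOT p2 OR p3) AND p2 AND NOT p3 AND NOT NOT p1) OR p1   [double negation]
≡ p2 OR ((NOT p2 OR p3) AND p2 AND NOT p3 AND p1) OR p1   [double negation]
≡ p2 OR (NOT p2 AND p2 AND NOT p3 AND p1) OR (p3 AND p2 AND NOT p3 AND p1) OR p1   [distribute AND over OR]
≡ p2 OR p1   [simplify]

p2 OR p1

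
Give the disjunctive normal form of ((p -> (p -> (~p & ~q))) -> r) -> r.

(~p & ~r) | r

((p -> (p -> (~p & ~q))) -> r) -> r
= ~((p -> (p -> (~p & ~q))) -> r) | r   (eliminate ->)
= ~(~(p -> (p -> (~p & ~q))) | r) | r   (eliminate ->)
= ~(~(~p | (p -> (~p & ~q))) | r) | r   (eliminate ->)
= ~(~(~p | ~p | (~p & ~q)) | r) | r   (eliminate ->)
= (~~(~p | ~p | (~p & ~q)) & ~r) | r   (De Morgan)
= ((~p | ~p | (~p & ~q)) & ~r) | r   (double negation)
= (~p & ~r) | (~p & ~r) | (~p & ~q & ~r) | r   (distribute & over |)
= (~p & ~r) | r   (simplify)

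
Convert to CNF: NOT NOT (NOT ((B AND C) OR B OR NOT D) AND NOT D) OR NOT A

(NOT B OR NOT A) AND (D OR NOT A) AND (NOT D OR NOT A)

NOT NOT (NOT ((B AND C) OR B OR NOT D) AND NOT D) OR NOT A
≡ (NOT ((B AND C) OR B OR NOT D) AND NOT D) OR NOT A   [double negation]
≡ (NOT (B AND C) AND NOT B AND NOT NOT D AND NOT D) OR NOT A   [De Morgan]
≡ ((NOT B OR NOT C) AND NOT B AND NOT NOT D AND NOT D) OR NOT A   [De Morgan]
≡ ((NOT B OR NOT C) AND NOT B AND D AND NOT D) OR NOT A   [double negation]
≡ (NOT B OR NOT C OR NOT A) AND (NOT B OR NOT A) AND (D OR NOT A) AND (NOT D OR NOT A)   [distribute OR over AND]
≡ (NOT B OR NOT A) AND (D OR NOT A) AND (NOT D OR NOT A)   [simplify]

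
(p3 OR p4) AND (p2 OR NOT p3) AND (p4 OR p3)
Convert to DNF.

(p3 OR p4) AND (p2 OR NOT p3) AND (p4 OR p3)
≡ (p3 AND p2 AND p4) OR (p3 AND p2 AND p3) OR (p3 AND NOT p3 AND p4) OR (p3 AND NOT p3 AND p3) OR (p4 AND p2 AND p4) OR (p4 AND p2 AND p3) OR (p4 AND NOT p3 AND p4) OR (p4 AND NOT p3 AND p3)   [distribute AND over OR]
≡ (p3 AND p2) OR (p4 AND p2) OR (p4 AND NOT p3)   [simplify]

(p3 AND p2) OR (p4 AND p2) OR (p4 AND NOT p3)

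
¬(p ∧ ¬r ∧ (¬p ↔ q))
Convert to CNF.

¬(p ∧ ¬r ∧ (¬p ↔ q))
≡ ¬(p ∧ ¬r ∧ (¬p → q) ∧ (q → ¬p))
≡ ¬(p ∧ ¬r ∧ (¬¬p ∨ q) ∧ (q → ¬p))
≡ ¬(p ∧ ¬r ∧ (¬¬p ∨ q) ∧ (¬q ∨ ¬p))
≡ ¬p ∨ ¬¬r ∨ ¬(¬¬p ∨ q) ∨ ¬(¬q ∨ ¬p)
≡ ¬p ∨ r ∨ ¬(¬¬p ∨ q) ∨ ¬(¬q ∨ ¬p)
≡ ¬p ∨ r ∨ (¬¬¬p ∧ ¬q) ∨ ¬(¬q ∨ ¬p)
≡ ¬p ∨ r ∨ (¬p ∧ ¬q) ∨ ¬(¬q ∨ ¬p)
≡ ¬p ∨ r ∨ (¬p ∧ ¬q) ∨ (¬¬q ∧ ¬¬p)
≡ ¬p ∨ r ∨ (¬p ∧ ¬q) ∨ (q ∧ ¬¬p)
≡ ¬p ∨ r ∨ (¬p ∧ ¬q) ∨ (q ∧ p)
≡ (¬p ∨ r ∨ ¬p ∨ q) ∧ (¬p ∨ r ∨ ¬p ∨ p) ∧ (¬p ∨ r ∨ ¬q ∨ q) ∧ (¬p ∨ r ∨ ¬q ∨ p)
≡ ¬p ∨ r ∨ q

¬p ∨ r ∨ q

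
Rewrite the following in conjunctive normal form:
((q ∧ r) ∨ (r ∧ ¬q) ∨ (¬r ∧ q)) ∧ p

(q ∨ r) ∧ p

((q ∧ r) ∨ (r ∧ ¬q) ∨ (¬r ∧ q)) ∧ p
⇔ (q ∨ r ∨ ¬r) ∧ (q ∨ r ∨ q) ∧ (q ∨ ¬q ∨ ¬r) ∧ (q ∨ ¬q ∨ q) ∧ (r ∨ r ∨ ¬r) ∧ (r ∨ r ∨ q) ∧ (r ∨ ¬q ∨ ¬r) ∧ (r ∨ ¬q ∨ q) ∧ p
⇔ (q ∨ r) ∧ p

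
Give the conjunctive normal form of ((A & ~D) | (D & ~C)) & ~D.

(A | D) & (A | ~C) & ~D

((A & ~D) | (D & ~C)) & ~D
≡ (A | D) & (A | ~C) & (~D | D) & (~D | ~C) & ~D   [distribute | over &]
≡ (A | D) & (A | ~C) & ~D   [simplify]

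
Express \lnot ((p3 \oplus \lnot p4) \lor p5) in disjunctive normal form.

(\lnot p3 \land p4 \land \lnot p5) \lor (\lnot p4 \land p3 \land \lnot p5)

\lnot ((p3 \oplus \lnot p4) \lor p5)
= \lnot ((p3 \land \lnot \lnot p4) \lor (\lnot p3 \land \lnot p4) \lor p5)   [expand \oplus]
= \lnot (p3 \land \lnot \lnot p4) \land \lnot (\lnot p3 \land \lnot p4) \land \lnot p5   [De Morgan]
= (\lnot p3 \lor \lnot \lnot \lnot p4) \land \lnot (\lnot p3 \land \lnot p4) \land \lnot p5   [De Morgan]
= (\lnot p3 \lor \lnot p4) \land \lnot (\lnot p3 \land \lnot p4) \land \lnot p5   [double negation]
= (\lnot p3 \lor \lnot p4) \land (\lnot \lnot p3 \lor \lnot \lnot p4) \land \lnot p5   [De Morgan]
= (\lnot p3 \lor \lnot p4) \land (p3 \lor \lnot \lnot p4) \land \lnot p5   [double negation]
= (\lnot p3 \lor \lnot p4) \land (p3 \lor p4) \land \lnot p5   [double negation]
= (\lnot p3 \land p3 \land \lnot p5) \lor (\lnot p3 \land p4 \land \lnot p5) \lor (\lnot p4 \land p3 \land \lnot p5) \lor (\lnot p4 \land p4 \land \lnot p5)   [distribute \land over \lor]
= (\lnot p3 \land p4 \land \lnot p5) \lor (\lnot p4 \land p3 \land \lnot p5)   [simplify]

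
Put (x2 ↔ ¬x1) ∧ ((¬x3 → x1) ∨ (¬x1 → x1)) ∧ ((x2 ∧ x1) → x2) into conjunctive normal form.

(¬x2 ∨ ¬x1) ∧ (x1 ∨ x2) ∧ (x3 ∨ x1)

(x2 ↔ ¬x1) ∧ ((¬x3 → x1) ∨ (¬x1 → x1)) ∧ ((x2 ∧ x1) → x2)
≡ (x2 → ¬x1) ∧ (¬x1 → x2) ∧ ((¬x3 → x1) ∨ (¬x1 → x1)) ∧ ((x2 ∧ x1) → x2)   — eliminate ↔
≡ (¬x2 ∨ ¬x1) ∧ (¬x1 → x2) ∧ ((¬x3 → x1) ∨ (¬x1 → x1)) ∧ ((x2 ∧ x1) → x2)   — eliminate →
≡ (¬x2 ∨ ¬x1) ∧ (¬¬x1 ∨ x2) ∧ ((¬x3 → x1) ∨ (¬x1 → x1)) ∧ ((x2 ∧ x1) → x2)   — eliminate →
≡ (¬x2 ∨ ¬x1) ∧ (¬¬x1 ∨ x2) ∧ (¬¬x3 ∨ x1 ∨ (¬x1 → x1)) ∧ ((x2 ∧ x1) → x2)   — eliminate →
≡ (¬x2 ∨ ¬x1) ∧ (¬¬x1 ∨ x2) ∧ (¬¬x3 ∨ x1 ∨ ¬¬x1 ∨ x1) ∧ ((x2 ∧ x1) → x2)   — eliminate →
≡ (¬x2 ∨ ¬x1) ∧ (¬¬x1 ∨ x2) ∧ (¬¬x3 ∨ x1 ∨ ¬¬x1 ∨ x1) ∧ (¬(x2 ∧ x1) ∨ x2)   — eliminate →
≡ (¬x2 ∨ ¬x1) ∧ (x1 ∨ x2) ∧ (¬¬x3 ∨ x1 ∨ ¬¬x1 ∨ x1) ∧ (¬(x2 ∧ x1) ∨ x2)   — double negation
≡ (¬x2 ∨ ¬x1) ∧ (x1 ∨ x2) ∧ (x3 ∨ x1 ∨ ¬¬x1 ∨ x1) ∧ (¬(x2 ∧ x1) ∨ x2)   — double negation
≡ (¬x2 ∨ ¬x1) ∧ (x1 ∨ x2) ∧ (x3 ∨ x1 ∨ x1 ∨ x1) ∧ (¬(x2 ∧ x1) ∨ x2)   — double negation
≡ (¬x2 ∨ ¬x1) ∧ (x1 ∨ x2) ∧ (x3 ∨ x1 ∨ x1 ∨ x1) ∧ (¬x2 ∨ ¬x1 ∨ x2)   — De Morgan
≡ (¬x2 ∨ ¬x1) ∧ (x1 ∨ x2) ∧ (x3 ∨ x1)   — simplify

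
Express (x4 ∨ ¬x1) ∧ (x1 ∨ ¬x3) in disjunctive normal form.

(x4 ∧ x1) ∨ (x4 ∧ ¬x3) ∨ (¬x1 ∧ ¬x3)

(x4 ∨ ¬x1) ∧ (x1 ∨ ¬x3)
⇔ (x4 ∧ x1) ∨ (x4 ∧ ¬x3) ∨ (¬x1 ∧ x1) ∨ (¬x1 ∧ ¬x3)   [distribute ∧ over ∨]
⇔ (x4 ∧ x1) ∨ (x4 ∧ ¬x3) ∨ (¬x1 ∧ ¬x3)   [simplify]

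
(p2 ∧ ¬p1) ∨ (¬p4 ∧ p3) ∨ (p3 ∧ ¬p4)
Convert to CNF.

(p2 ∨ ¬p4) ∧ (p2 ∨ p3) ∧ (¬p1 ∨ ¬p4) ∧ (¬p1 ∨ p3)

(p2 ∧ ¬p1) ∨ (¬p4 ∧ p3) ∨ (p3 ∧ ¬p4)
≡ (p2 ∨ ¬p4 ∨ p3) ∧ (p2 ∨ ¬p4 ∨ ¬p4) ∧ (p2 ∨ p3 ∨ p3) ∧ (p2 ∨ p3 ∨ ¬p4) ∧ (¬p1 ∨ ¬p4 ∨ p3) ∧ (¬p1 ∨ ¬p4 ∨ ¬p4) ∧ (¬p1 ∨ p3 ∨ p3) ∧ (¬p1 ∨ p3 ∨ ¬p4)   [distribute ∨ over ∧]
≡ (p2 ∨ ¬p4) ∧ (p2 ∨ p3) ∧ (¬p1 ∨ ¬p4) ∧ (¬p1 ∨ p3)   [simplify]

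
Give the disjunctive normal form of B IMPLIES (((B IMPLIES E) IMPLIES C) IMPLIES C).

B IMPLIES (((B IMPLIES E) IMPLIES C) IMPLIES C)
≡ NOT B OR (((B IMPLIES E) IMPLIES C) IMPLIES C)   — eliminate IMPLIES
≡ NOT B OR NOT ((B IMPLIES E) IMPLIES C) OR C   — eliminate IMPLIES
≡ NOT B OR NOT (NOT (B IMPLIES E) OR C) OR C   — eliminate IMPLIES
≡ NOT B OR NOT (NOT (NOT B OR E) OR C) OR C   — eliminate IMPLIES
≡ NOT B OR (NOT NOT (NOT B OR E) AND NOT C) OR C   — De Morgan
≡ NOT B OR ((NOT B OR E) AND NOT C) OR C   — double negation
≡ NOT B OR (NOT B AND NOT C) OR (E AND NOT C) OR C   — distribute AND over OR
≡ NOT B OR (E AND NOT C) OR C   — simplify

NOT B OR (E AND NOT C) OR C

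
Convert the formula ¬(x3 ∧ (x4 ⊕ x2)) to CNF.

¬(x3 ∧ (x4 ⊕ x2))
⇔ ¬(x3 ∧ (x4 ∨ x2) ∧ ¬(x4 ∧ x2))   [expand ⊕]
⇔ ¬x3 ∨ ¬(x4 ∨ x2) ∨ ¬¬(x4 ∧ x2)   [De Morgan]
⇔ ¬x3 ∨ (¬x4 ∧ ¬x2) ∨ ¬¬(x4 ∧ x2)   [De Morgan]
⇔ ¬x3 ∨ (¬x4 ∧ ¬x2) ∨ (x4 ∧ x2)   [double negation]
⇔ (¬x3 ∨ ¬x4 ∨ x4) ∧ (¬x3 ∨ ¬x4 ∨ x2) ∧ (¬x3 ∨ ¬x2 ∨ x4) ∧ (¬x3 ∨ ¬x2 ∨ x2)   [distribute ∨ over ∧]
⇔ (¬x3 ∨ ¬x4 ∨ x2) ∧ (¬x3 ∨ ¬x2 ∨ x4)   [simplify]

(¬x3 ∨ ¬x4 ∨ x2) ∧ (¬x3 ∨ ¬x2 ∨ x4)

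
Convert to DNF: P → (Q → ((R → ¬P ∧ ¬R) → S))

P → (Q → ((R → ¬P ∧ ¬R) → S))
≡ ¬P ∨ (Q → ((R → ¬P ∧ ¬R) → S))   [eliminate →]
≡ ¬P ∨ ¬Q ∨ ((R → ¬P ∧ ¬R) → S)   [eliminate →]
≡ ¬P ∨ ¬Q ∨ ¬(R → ¬P ∧ ¬R) ∨ S   [eliminate →]
≡ ¬P ∨ ¬Q ∨ ¬(¬R ∨ ¬P ∧ ¬R) ∨ S   [eliminate →]
≡ ¬P ∨ ¬Q ∨ ¬¬R ∧ ¬(¬P ∧ ¬R) ∨ S   [De Morgan]
≡ ¬P ∨ ¬Q ∨ R ∧ ¬(¬P ∧ ¬R) ∨ S   [double negation]
≡ ¬P ∨ ¬Q ∨ R ∧ (¬¬P ∨ ¬¬R) ∨ S   [De Morgan]
≡ ¬P ∨ ¬Q ∨ R ∧ (P ∨ ¬¬R) ∨ S   [double negation]
≡ ¬P ∨ ¬Q ∨ R ∧ (P ∨ R) ∨ S   [double negation]
≡ ¬P ∨ ¬Q ∨ R ∧ P ∨ R ∧ R ∨ S   [distribute ∧ over ∨]
≡ ¬P ∨ ¬Q ∨ R ∨ S   [simplify]

¬P ∨ ¬Q ∨ R ∨ S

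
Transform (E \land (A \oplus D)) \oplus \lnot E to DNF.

(E \land (A \oplus D)) \oplus \lnot E
≡ (E \land (A \oplus D) \land \lnot \lnot E) \lor (\lnot (E \land (A \oplus D)) \land \lnot E)   — expand \oplus
≡ (E \land ((A \land \lnot D) \lor (\lnot A \land D)) \land \lnot \lnot E) \lor (\lnot (E \land (A \oplus D)) \land \lnot E)   — expand \oplus
≡ (E \land ((A \land \lnot D) \lor (\lnot A \land D)) \land \lnot \lnot E) \lor (\lnot (E \land ((A \land \lnot D) \lor (\lnot A \land D))) \land \lnot E)   — expand \oplus
≡ (E \land ((A \land \lnot D) \lor (\lnot A \land D)) \land E) \lor (\lnot (E \land ((A \land \lnot D) \lor (\lnot A \land D))) \land \lnot E)   — double negation
≡ (E \land ((A \land \lnot D) \lor (\lnot A \land D)) \land E) \lor ((\lnot E \lor \lnot ((A \land \lnot D) \lor (\lnot A \land D))) \land \lnot E)   — De Morgan
≡ (E \land ((A \land \lnot D) \lor (\lnot A \land D)) \land E) \lor ((\lnot E \lor (\lnot (A \land \lnot D) \land \lnot (\lnot A \land D))) \land \lnot E)   — De Morgan
≡ (E \land ((A \land \lnot D) \lor (\lnot A \land D)) \land E) \lor ((\lnot E \lor ((\lnot A \lor \lnot \lnot D) \land \lnot (\lnot A \land D))) \land \lnot E)   — De Morgan
≡ (E \land ((A \land \lnot D) \lor (\lnot A \land D)) \land E) \lor ((\lnot E \lor ((\lnot A \lor D) \land \lnot (\lnot A \land D))) \land \lnot E)   — double negation
≡ (E \land ((A \land \lnot D) \lor (\lnot A \land D)) \land E) \lor ((\lnot E \lor ((\lnot A \lor D) \land (\lnot \lnot A \lor \lnot D))) \land \lnot E)   — De Morgan
≡ (E \land ((A \land \lnot D) \lor (\lnot A \land D)) \land E) \lor ((\lnot E \lor ((\lnot A \lor D) \land (A \lor \lnot D))) \land \lnot E)   — double negation
≡ (E \land A \land \lnot D \land E) \lor (E \land \lnot A \land D \land E) \lor (\lnot E \land \lnot E) \lor (\lnot A \land A \land \lnot E) \lor (\lnot A \land \lnot D \land \lnot E) \lor (D \land A \land \lnot E) \lor (D \land \lnot D \land \lnot E)   — distribute \land over \lor
≡ (E \land A \land \lnot D) \lor (E \land \lnot A \land D) \lor \lnot E   — simplify

(E \land A \land \lnot D) \lor (E \land \lnot A \land D) \lor \lnot E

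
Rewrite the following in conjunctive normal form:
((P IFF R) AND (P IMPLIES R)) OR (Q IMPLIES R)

NOT P OR R OR NOT Q

((P IFF R) AND (P IMPLIES R)) OR (Q IMPLIES R)
= ((P IMPLIES R) AND (R IMPLIES P) AND (P IMPLIES R)) OR (Q IMPLIES R)   (eliminate IFF)
= ((NOT P OR R) AND (R IMPLIES P) AND (P IMPLIES R)) OR (Q IMPLIES R)   (eliminate IMPLIES)
= ((NOT P OR R) AND (NOT R OR P) AND (P IMPLIES R)) OR (Q IMPLIES R)   (eliminate IMPLIES)
= ((NOT P OR R) AND (NOT R OR P) AND (NOT P OR R)) OR (Q IMPLIES R)   (eliminate IMPLIES)
= ((NOT P OR R) AND (NOT R OR P) AND (NOT P OR R)) OR NOT Q OR R   (eliminate IMPLIES)
= (NOT P OR R OR NOT Q OR R) AND (NOT R OR P OR NOT Q OR R) AND (NOT P OR R OR NOT Q OR R)   (distribute OR over AND)
= NOT P OR R OR NOT Q   (simplify)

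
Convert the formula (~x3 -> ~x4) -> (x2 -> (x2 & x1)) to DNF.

(~x3 -> ~x4) -> (x2 -> (x2 & x1))
⇔ ~(~x3 -> ~x4) | (x2 -> (x2 & x1))   [eliminate ->]
⇔ ~(~~x3 | ~x4) | (x2 -> (x2 & x1))   [eliminate ->]
⇔ ~(~~x3 | ~x4) | ~x2 | (x2 & x1)   [eliminate ->]
⇔ (~~~x3 & ~~x4) | ~x2 | (x2 & x1)   [De Morgan]
⇔ (~x3 & ~~x4) | ~x2 | (x2 & x1)   [double negation]
⇔ (~x3 & x4) | ~x2 | (x2 & x1)   [double negation]

(~x3 & x4) | ~x2 | (x2 & x1)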